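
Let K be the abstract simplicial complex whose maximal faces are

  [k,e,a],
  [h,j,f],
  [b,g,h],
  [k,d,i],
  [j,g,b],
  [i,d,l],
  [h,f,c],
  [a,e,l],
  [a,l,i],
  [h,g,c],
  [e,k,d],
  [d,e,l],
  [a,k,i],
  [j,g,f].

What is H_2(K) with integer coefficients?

Take the total order a < b < c < d < e < f < g < h < i < j < k < l on the vertex set. Then K (dimension 2) consists of the simplices:

  0-simplices (12): a, b, c, d, e, f, g, h, i, j, k, l
  1-simplices (24): ae, ai, ak, al, bg, bh, bj, cf, cg, ch, de, di, dk, dl, ek, el, fg, fh, fj, gh, gj, hj, ik, il
  2-simplices (14): aek, ael, aik, ail, bgh, bgj, cfh, cgh, dek, del, dik, dil, fgj, fhj

so the chain groups are C_0 ≅ Z^12, C_1 ≅ Z^24, C_2 ≅ Z^14.

Boundary ∂_1: C_1 → C_0 maps an edge to its endpoints' difference, ∂[p,q] = q − p. For instance
  ∂fg = g − f.
The resulting 12×24 matrix has rank 10, and its Smith normal form has invariant factors (1,1,1,1,1,1,1,1,1,1).

∂_2: C_2 → C_1 acts by ∂[p,q,r] = [q,r] − [p,r] + [p,q]. For instance
  ∂aik = ik − ak + ai,
  ∂fgj = gj − fj + fg.
As a 24×14 matrix over Z this has rank 13, with invariant factors (1,1,1,1,1,1,1,1,1,1,1,1,1).

From H_k ≅ ker(∂_k) / im(∂_{k+1}) we obtain:

  H_2: rank ker ∂_2 − rank ∂_3 = (14 − 13) − 0 = 1, and there is no ∂_3, so H_2 ≅ Z.

H_2 ≅ Z.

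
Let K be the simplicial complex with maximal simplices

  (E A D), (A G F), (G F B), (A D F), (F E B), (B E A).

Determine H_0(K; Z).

H_0 ≅ Z.

Take the total order A < B < D < E < F < G on the vertex set. Then K (dimension 2) consists of the simplices:

  0-simplices (6): A, B, D, E, F, G
  1-simplices (12): AB, AD, AE, AF, AG, BE, BF, BG, DE, DF, EF, FG
  2-simplices (6): ABE, ADE, ADF, AFG, BEF, BFG

so the chain groups are C_0 ≅ Z^6, C_1 ≅ Z^12, C_2 ≅ Z^6.

The boundary map ∂_1: C_1 → C_0 sends each edge [p,q] (with p < q) to q − p. For instance
  ∂AE = E − A.
The resulting 6×12 matrix has rank 5, and its Smith normal form has invariant factors (1,1,1,1,1).

Boundary ∂_2: C_2 → C_1 maps a triangle to the signed sum of its edges. For instance
  ∂BEF = EF − BF + BE,
  ∂BFG = FG − BG + BF.
The resulting 12×6 matrix has rank 6, and its Smith normal form has invariant factors (1,1,1,1,1,1).

Now H_k = ker ∂_k / im ∂_{k+1}, so:

  H_0: rank C_0 − rank ∂_1 = 6 − 5 = 1, and the invariant factors of ∂_1 are all 1, so H_0 ≅ Z.

(K is a triangulation of the cylinder S^1 x I.)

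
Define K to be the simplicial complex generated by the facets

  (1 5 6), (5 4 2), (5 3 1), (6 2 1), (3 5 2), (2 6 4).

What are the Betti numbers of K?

b_0 = 1, b_1 = 1, b_2 = 0.

Order the vertices as 1 < 2 < 3 < 4 < 5 < 6. Listing each simplex with vertices in this order, K has dimension 2 with simplices:

  0-simplices (6): [1], [2], [3], [4], [5], [6]
  1-simplices (12): [1,2], [1,3], [1,5], [1,6], [2,3], [2,4], [2,5], [2,6], [3,5], [4,5], [4,6], [5,6]
  2-simplices (6): [1,2,6], [1,3,5], [1,5,6], [2,3,5], [2,4,5], [2,4,6]

Hence C_0 ≅ Z^6, C_1 ≅ Z^12, C_2 ≅ Z^6.

Boundary ∂_1: C_1 → C_0 is given by ∂[p,q] = [q] − [p]. For instance
  ∂[2,4] = [4] − [2].
The 6×12 boundary matrix has rank 5 and Smith normal form diag(1,1,1,1,1).

Boundary ∂_2: C_2 → C_1 maps a triangle to the signed sum of its edges. For instance
  ∂[2,4,6] = [4,6] − [2,6] + [2,4],
  ∂[2,3,5] = [3,5] − [2,5] + [2,3].
This gives a 12×6 integer matrix of rank 6; reducing to Smith normal form yields diagonal entries (1,1,1,1,1,1).

From H_k ≅ ker(∂_k) / im(∂_{k+1}) we obtain:

  H_0: rank C_0 − rank ∂_1 = 6 − 5 = 1, and the invariant factors of ∂_1 are all 1, so H_0 = Z.
  H_1: rank ker ∂_1 − rank ∂_2 = (12 − 5) − 6 = 1, and the invariant factors of ∂_2 are all 1, so H_1 = Z.
  H_2: rank ker ∂_2 − rank ∂_3 = (6 − 6) − 0 = 0, and there is no ∂_3, so H_2 = 0.

As a check, the Euler characteristic is 6 − 12 + 6 = 0, which agrees with 1 − 1 + 0 = 0.

Hence the Betti numbers are b_0 = 1, b_1 = 1, b_2 = 0.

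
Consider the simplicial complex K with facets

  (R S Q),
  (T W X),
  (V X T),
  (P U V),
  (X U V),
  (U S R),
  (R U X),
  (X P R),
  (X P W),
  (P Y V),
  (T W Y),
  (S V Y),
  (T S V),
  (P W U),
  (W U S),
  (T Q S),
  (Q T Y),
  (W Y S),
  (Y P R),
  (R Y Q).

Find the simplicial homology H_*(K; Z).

Take the total order P < Q < R < S < T < U < V < W < X < Y on the vertex set. Then K (dimension 2) consists of the simplices:

  0-simplices (10): P, Q, R, S, T, U, V, W, X, Y
  1-simplices (30): PR, PU, PV, PW, PX, PY, QR, QS, QT, QY, RS, RU, RX, RY, ST, SU, SV, SW, SY, TV, TW, TX, TY, UV, UW, UX, VX, VY, WX, WY
  2-simplices (20): PRX, PRY, PUV, PUW, PVY, PWX, QRS, QRY, QST, QTY, RSU, RUX, STV, SUW, SVY, SWY, TVX, TWX, TWY, UVX

giving chain groups C_0 ≅ Z^10, C_1 ≅ Z^30, C_2 ≅ Z^20.

Boundary ∂_1: C_1 → C_0 maps an edge to its endpoints' difference, ∂[p,q] = q − p.
The 10×30 boundary matrix has rank 9 and Smith normal form diag(1,1,1,1,1,1,1,1,1).

Boundary ∂_2: C_2 → C_1 sends each 2-simplex [p,q,r] to [q,r] − [p,r] + [p,q]. For instance
  ∂SVY = VY − SY + SV,
  ∂TWY = WY − TY + TW.
The resulting 30×20 matrix has rank 20, and its Smith normal form has invariant factors (1,1,1,1,1,1,1,1,1,1,1,1,1,1,1,1,1,1,1,2).

From H_k ≅ ker(∂_k) / im(∂_{k+1}) we obtain:

  H_0: rank C_0 − rank ∂_1 = 10 − 9 = 1, and the invariant factors of ∂_1 are all 1, so H_0 ≅ Z.
  H_1: rank ker ∂_1 − rank ∂_2 = (30 − 9) − 20 = 1, and ∂_2 has invariant factor 2 > 1, so H_1 ≅ Z ⊕ Z/2.
  H_2: rank ker ∂_2 − rank ∂_3 = (20 − 20) − 0 = 0, and there is no ∂_3, so H_2 ≅ 0.

As a check, the Euler characteristic is 10 − 30 + 20 = 0, which agrees with 1 − 1 + 0 = 0.

H_0 ≅ Z,  H_1 ≅ Z ⊕ Z/2,  H_2 = 0.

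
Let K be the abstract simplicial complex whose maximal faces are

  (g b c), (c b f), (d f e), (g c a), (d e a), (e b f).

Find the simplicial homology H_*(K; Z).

H_0 = Z,  H_1 = Z,  H_2 = 0.

We work with the vertex ordering a < b < c < d < e < f < g. The simplices of K, each written with vertices in increasing order, are:

  0-simplices (7): a, b, c, d, e, f, g
  1-simplices (13): ac, ad, ae, ag, bc, be, bf, bg, cf, cg, de, df, ef
  2-simplices (6): acg, ade, bcf, bcg, bef, def

Hence C_0 ≅ Z^7, C_1 ≅ Z^13, C_2 ≅ Z^6.

The boundary map ∂_1: C_1 → C_0 sends each edge [p,q] (with p < q) to q − p. For instance
  ∂bc = c − b.
The 7×13 boundary matrix has rank 6 and Smith normal form diag(1,1,1,1,1,1).

Boundary ∂_2: C_2 → C_1 sends each 2-simplex [p,q,r] to [q,r] − [p,r] + [p,q]. For instance
  ∂ade = de − ae + ad,
  ∂def = ef − df + de.
As a 13×6 matrix over Z this has rank 6, with invariant factors (1,1,1,1,1,1).

Reading off H_k = ker ∂_k / im ∂_{k+1}:

  H_0: rank C_0 − rank ∂_1 = 7 − 6 = 1, and the invariant factors of ∂_1 are all 1, so H_0 ≅ Z.
  H_1: rank ker ∂_1 − rank ∂_2 = (13 − 6) − 6 = 1, and the invariant factors of ∂_2 are all 1, so H_1 ≅ Z.
  H_2: rank ker ∂_2 − rank ∂_3 = (6 − 6) − 0 = 0, and there is no ∂_3, so H_2 ≅ 0.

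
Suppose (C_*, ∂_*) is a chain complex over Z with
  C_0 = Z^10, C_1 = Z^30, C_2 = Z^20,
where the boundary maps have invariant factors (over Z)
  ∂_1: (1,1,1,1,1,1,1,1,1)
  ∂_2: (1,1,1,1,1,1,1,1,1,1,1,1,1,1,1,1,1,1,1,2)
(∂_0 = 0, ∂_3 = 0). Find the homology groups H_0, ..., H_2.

H_0 ≅ Z,  H_1 ≅ Z ⊕ Z_2,  H_2 = 0.

H_0: b_0 = 10 − 0 − 9 = 1; torsion from ∂_1 factors > 1: none. So H_0 ≅ Z.
H_1: b_1 = 30 − 9 − 20 = 1; torsion from ∂_2 factors > 1: [2]. So H_1 ≅ Z ⊕ Z_2.
H_2: b_2 = 20 − 20 − 0 = 0; torsion from ∂_3 factors > 1: none. So H_2 ≅ 0.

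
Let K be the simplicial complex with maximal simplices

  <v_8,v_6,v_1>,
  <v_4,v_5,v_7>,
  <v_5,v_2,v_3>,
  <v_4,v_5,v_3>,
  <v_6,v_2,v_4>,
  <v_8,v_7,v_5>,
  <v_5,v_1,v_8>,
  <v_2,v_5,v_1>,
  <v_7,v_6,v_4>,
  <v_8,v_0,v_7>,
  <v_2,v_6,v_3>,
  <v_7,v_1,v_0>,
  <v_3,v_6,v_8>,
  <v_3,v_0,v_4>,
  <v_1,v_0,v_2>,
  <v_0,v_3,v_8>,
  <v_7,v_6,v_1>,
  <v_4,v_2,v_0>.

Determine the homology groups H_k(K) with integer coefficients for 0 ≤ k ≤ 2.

H_0 ≅ Z,  H_1 ≅ Z ⊕ Z/2Z,  H_2 = 0.

Take the total order v_0 < v_1 < v_2 < v_3 < v_4 < v_5 < v_6 < v_7 < v_8 on the vertex set. Then K (dimension 2) consists of the simplices:

  0-simplices (9): [v_0], [v_1], [v_2], [v_3], [v_4], [v_5], [v_6], [v_7], [v_8]
  1-simplices (27): (27 of them)
  2-simplices (18): (18 of them)

Hence C_0 ≅ Z^9, C_1 ≅ Z^27, C_2 ≅ Z^18.

∂_1: C_1 → C_0 is given by ∂[p,q] = [q] − [p]. For instance
  ∂[v_3,v_8] = [v_8] − [v_3].
As a 9×27 matrix over Z this has rank 8, with invariant factors (1,1,1,1,1,1,1,1).

The boundary map ∂_2: C_2 → C_1 sends each 2-simplex [p,q,r] to [q,r] − [p,r] + [p,q]. For instance
  ∂[v_1,v_6,v_7] = [v_6,v_7] − [v_1,v_7] + [v_1,v_6],
  ∂[v_0,v_1,v_7] = [v_1,v_7] − [v_0,v_7] + [v_0,v_1].
As a 27×18 matrix over Z this has rank 18, with invariant factors (1,1,1,1,1,1,1,1,1,1,1,1,1,1,1,1,1,2).

Reading off H_k = ker ∂_k / im ∂_{k+1}:

  H_0: rank C_0 − rank ∂_1 = 9 − 8 = 1, and the invariant factors of ∂_1 are all 1, so H_0 = Z.
  H_1: rank ker ∂_1 − rank ∂_2 = (27 − 8) − 18 = 1, and ∂_2 has invariant factor 2 > 1, so H_1 = Z ⊕ Z/2Z.
  H_2: rank ker ∂_2 − rank ∂_3 = (18 − 18) − 0 = 0, and there is no ∂_3, so H_2 = 0.

As a check, the Euler characteristic is 9 − 27 + 18 = 0, which agrees with 1 − 1 + 0 = 0.
(K is a triangulation of the Klein bottle.)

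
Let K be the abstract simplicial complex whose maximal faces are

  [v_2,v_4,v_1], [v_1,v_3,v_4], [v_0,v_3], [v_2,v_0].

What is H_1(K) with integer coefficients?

H_1 ≅ Z.

We work with the vertex ordering v_0 < v_1 < v_2 < v_3 < v_4. The simplices of K, each written with vertices in increasing order, are:

  0-simplices (5): [v_0], [v_1], [v_2], [v_3], [v_4]
  1-simplices (7): [v_0,v_2], [v_0,v_3], [v_1,v_2], [v_1,v_3], [v_1,v_4], [v_2,v_4], [v_3,v_4]
  2-simplices (2): [v_1,v_2,v_4], [v_1,v_3,v_4]

Hence C_0 ≅ Z^5, C_1 ≅ Z^7, C_2 ≅ Z^2.

Boundary ∂_1: C_1 → C_0 maps an edge to its endpoints' difference, ∂[p,q] = q − p. For instance
  ∂[v_2,v_4] = [v_4] − [v_2].
As a 5×7 matrix over Z this has rank 4, with invariant factors (1,1,1,1).

The boundary map ∂_2: C_2 → C_1 acts by ∂[p,q,r] = [q,r] − [p,r] + [p,q]. For instance
  ∂[v_1,v_2,v_4] = [v_2,v_4] − [v_1,v_4] + [v_1,v_2],
  ∂[v_1,v_3,v_4] = [v_3,v_4] − [v_1,v_4] + [v_1,v_3].
This gives a 7×2 integer matrix of rank 2; reducing to Smith normal form yields diagonal entries (1,1).

Reading off H_k = ker ∂_k / im ∂_{k+1}:

  H_1: rank ker ∂_1 − rank ∂_2 = (7 − 4) − 2 = 1, and the invariant factors of ∂_2 are all 1, so H_1 ≅ Z.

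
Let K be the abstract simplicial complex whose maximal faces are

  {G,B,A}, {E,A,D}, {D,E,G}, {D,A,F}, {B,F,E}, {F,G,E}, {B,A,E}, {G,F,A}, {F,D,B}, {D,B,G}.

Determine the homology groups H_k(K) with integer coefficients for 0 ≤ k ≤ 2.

We work with the vertex ordering A < B < D < E < F < G. The simplices of K, each written with vertices in increasing order, are:

  0-simplices (6): A, B, D, E, F, G
  1-simplices (15): AB, AD, AE, AF, AG, BD, BE, BF, BG, DE, DF, DG, EF, EG, FG
  2-simplices (10): ABE, ABG, ADE, ADF, AFG, BDF, BDG, BEF, DEG, EFG

Hence C_0 ≅ Z^6, C_1 ≅ Z^15, C_2 ≅ Z^10.

The boundary map ∂_1: C_1 → C_0 maps an edge to its endpoints' difference, ∂[p,q] = q − p.
As a 6×15 matrix over Z this has rank 5, with invariant factors (1,1,1,1,1).

∂_2: C_2 → C_1 acts by ∂[p,q,r] = [q,r] − [p,r] + [p,q]. For instance
  ∂EFG = FG − EG + EF,
  ∂ADF = DF − AF + AD.
The 15×10 boundary matrix has rank 10 and Smith normal form diag(1,1,1,1,1,1,1,1,1,2).

From H_k ≅ ker(∂_k) / im(∂_{k+1}) we obtain:

  H_0: rank C_0 − rank ∂_1 = 6 − 5 = 1, and the invariant factors of ∂_1 are all 1, so H_0 ≅ Z.
  H_1: rank ker ∂_1 − rank ∂_2 = (15 − 5) − 10 = 0, and ∂_2 has invariant factor 2 > 1, so H_1 ≅ Z/2Z.
  H_2: rank ker ∂_2 − rank ∂_3 = (10 − 10) − 0 = 0, and there is no ∂_3, so H_2 ≅ 0.

(K is a triangulation of the real projective plane RP^2.)

H_0 ≅ Z,  H_1 ≅ Z/2Z,  H_2 = 0.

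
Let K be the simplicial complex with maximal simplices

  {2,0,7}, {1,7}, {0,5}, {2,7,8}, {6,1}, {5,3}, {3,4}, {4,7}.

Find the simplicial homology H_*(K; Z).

H_0 ≅ Z,  H_1 ≅ Z,  H_2 = 0.

We work with the vertex ordering 0 < 1 < 2 < 3 < 4 < 5 < 6 < 7 < 8. The simplices of K, each written with vertices in increasing order, are:

  0-simplices (9): [0], [1], [2], [3], [4], [5], [6], [7], [8]
  1-simplices (11): [0,2], [0,5], [0,7], [1,6], [1,7], [2,7], [2,8], [3,4], [3,5], [4,7], [7,8]
  2-simplices (2): [0,2,7], [2,7,8]

so the chain groups are C_0 ≅ Z^9, C_1 ≅ Z^11, C_2 ≅ Z^2.

∂_1: C_1 → C_0 sends each edge [p,q] (with p < q) to q − p. For instance
  ∂[3,5] = [5] − [3].
This gives a 9×11 integer matrix of rank 8; reducing to Smith normal form yields diagonal entries (1,1,1,1,1,1,1,1).

The boundary map ∂_2: C_2 → C_1 maps a triangle to the signed sum of its edges. For instance
  ∂[2,7,8] = [7,8] − [2,8] + [2,7],
  ∂[0,2,7] = [2,7] − [0,7] + [0,2].
The resulting 11×2 matrix has rank 2, and its Smith normal form has invariant factors (1,1).

From H_k ≅ ker(∂_k) / im(∂_{k+1}) we obtain:

  H_0: rank C_0 − rank ∂_1 = 9 − 8 = 1, and the invariant factors of ∂_1 are all 1, so H_0 = Z.
  H_1: rank ker ∂_1 − rank ∂_2 = (11 − 8) − 2 = 1, and the invariant factors of ∂_2 are all 1, so H_1 = Z.
  H_2: rank ker ∂_2 − rank ∂_3 = (2 − 2) − 0 = 0, and there is no ∂_3, so H_2 = 0.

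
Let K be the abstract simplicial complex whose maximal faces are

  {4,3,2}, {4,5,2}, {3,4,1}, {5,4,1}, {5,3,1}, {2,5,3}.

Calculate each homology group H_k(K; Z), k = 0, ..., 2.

H_0 ≅ Z,  H_1 = 0,  H_2 ≅ Z.

Order the vertices as 1 < 2 < 3 < 4 < 5. Listing each simplex with vertices in this order, K has dimension 2 with simplices:

  0-simplices (5): [1], [2], [3], [4], [5]
  1-simplices (9): [1,3], [1,4], [1,5], [2,3], [2,4], [2,5], [3,4], [3,5], [4,5]
  2-simplices (6): [1,3,4], [1,3,5], [1,4,5], [2,3,4], [2,3,5], [2,4,5]

giving chain groups C_0 ≅ Z^5, C_1 ≅ Z^9, C_2 ≅ Z^6.

Boundary ∂_1: C_1 → C_0 is given by ∂[p,q] = [q] − [p].
As a 5×9 matrix over Z this has rank 4, with invariant factors (1,1,1,1).

The boundary map ∂_2: C_2 → C_1 sends each 2-simplex [p,q,r] to [q,r] − [p,r] + [p,q]. For instance
  ∂[1,3,4] = [3,4] − [1,4] + [1,3],
  ∂[2,3,4] = [3,4] − [2,4] + [2,3].
The resulting 9×6 matrix has rank 5, and its Smith normal form has invariant factors (1,1,1,1,1).

Computing H_k = (kernel of ∂_k) / (image of ∂_{k+1}):

  H_0: rank C_0 − rank ∂_1 = 5 − 4 = 1, and the invariant factors of ∂_1 are all 1, so H_0 ≅ Z.
  H_1: rank ker ∂_1 − rank ∂_2 = (9 − 4) − 5 = 0, and the invariant factors of ∂_2 are all 1, so H_1 ≅ 0.
  H_2: rank ker ∂_2 − rank ∂_3 = (6 − 5) − 0 = 1, and there is no ∂_3, so H_2 ≅ Z.

(K is a triangulation of the 2-sphere S^2.)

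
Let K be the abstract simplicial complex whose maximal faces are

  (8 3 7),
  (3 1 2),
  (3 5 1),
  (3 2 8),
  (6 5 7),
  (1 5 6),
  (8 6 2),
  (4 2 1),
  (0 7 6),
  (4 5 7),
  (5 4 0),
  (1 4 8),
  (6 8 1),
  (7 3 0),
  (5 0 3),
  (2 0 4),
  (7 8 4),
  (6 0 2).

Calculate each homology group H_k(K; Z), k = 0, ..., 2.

Fix the vertex order 0 < 1 < 2 < 3 < 4 < 5 < 6 < 7 < 8 and write every simplex with vertices in increasing order. Then dim K = 2 and the simplices of K are:

  0-simplices (9): [0], [1], [2], [3], [4], [5], [6], [7], [8]
  1-simplices (27): (27 of them)
  2-simplices (18): [0,2,4], [0,2,6], [0,3,5], [0,3,7], [0,4,5], [0,6,7], [1,2,3], [1,2,4], [1,3,5], [1,4,8], [1,5,6], [1,6,8], [2,3,8], [2,6,8], [3,7,8], [4,5,7], [4,7,8], [5,6,7]

giving chain groups C_0 ≅ Z^9, C_1 ≅ Z^27, C_2 ≅ Z^18.

Boundary ∂_1: C_1 → C_0 sends each edge [p,q] (with p < q) to q − p.
This gives a 9×27 integer matrix of rank 8; reducing to Smith normal form yields diagonal entries (1,1,1,1,1,1,1,1).

∂_2: C_2 → C_1 acts by ∂[p,q,r] = [q,r] − [p,r] + [p,q]. For instance
  ∂[0,4,5] = [4,5] − [0,5] + [0,4],
  ∂[1,2,3] = [2,3] − [1,3] + [1,2].
This gives a 27×18 integer matrix of rank 18; reducing to Smith normal form yields diagonal entries (1,1,1,1,1,1,1,1,1,1,1,1,1,1,1,1,1,2).

Now H_k = ker ∂_k / im ∂_{k+1}, so:

  H_0: rank C_0 − rank ∂_1 = 9 − 8 = 1, and the invariant factors of ∂_1 are all 1, so H_0 ≅ Z.
  H_1: rank ker ∂_1 − rank ∂_2 = (27 − 8) − 18 = 1, and ∂_2 has invariant factor 2 > 1, so H_1 ≅ Z ⊕ Z/2Z.
  H_2: rank ker ∂_2 − rank ∂_3 = (18 − 18) − 0 = 0, and there is no ∂_3, so H_2 ≅ 0.

(K is a triangulation of the Klein bottle.)

H_0 ≅ Z,  H_1 ≅ Z ⊕ Z/2Z,  H_2 = 0.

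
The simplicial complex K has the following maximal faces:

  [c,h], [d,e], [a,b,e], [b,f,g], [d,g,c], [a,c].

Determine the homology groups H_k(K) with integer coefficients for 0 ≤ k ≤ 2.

K has 8 vertices, 12 edges, 3 triangles.
rank ∂_0 = 0, rank ∂_1 = 7 ⇒ b_0 = 8 − 0 − 7 = 1; all invariant factors of ∂_1 are 1 so no torsion. So H_0 ≅ Z.
rank ∂_1 = 7, rank ∂_2 = 3 ⇒ b_1 = 12 − 7 − 3 = 2; all invariant factors of ∂_2 are 1 so no torsion. So H_1 ≅ Z^2.
rank ∂_2 = 3, rank ∂_3 = 0 ⇒ b_2 = 3 − 3 − 0 = 0. So H_2 ≅ 0.

H_0 ≅ Z,  H_1 ≅ Z^2,  H_2 = 0.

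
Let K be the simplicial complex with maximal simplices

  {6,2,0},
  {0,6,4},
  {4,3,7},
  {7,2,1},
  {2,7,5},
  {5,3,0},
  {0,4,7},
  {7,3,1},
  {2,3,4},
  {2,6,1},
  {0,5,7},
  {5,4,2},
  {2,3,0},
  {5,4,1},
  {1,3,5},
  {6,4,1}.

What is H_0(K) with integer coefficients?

H_0 = Z.

Take the total order 0 < 1 < 2 < 3 < 4 < 5 < 6 < 7 on the vertex set. Then K (dimension 2) consists of the simplices:

  0-simplices (8): [0], [1], [2], [3], [4], [5], [6], [7]
  1-simplices (24): (24 of them)
  2-simplices (16): [0,2,3], [0,2,6], [0,3,5], [0,4,6], [0,4,7], [0,5,7], [1,2,6], [1,2,7], [1,3,5], [1,3,7], [1,4,5], [1,4,6], [2,3,4], [2,4,5], [2,5,7], [3,4,7]

so the chain groups are C_0 ≅ Z^8, C_1 ≅ Z^24, C_2 ≅ Z^16.

Boundary ∂_1: C_1 → C_0 sends each edge [p,q] (with p < q) to q − p. For instance
  ∂[1,6] = [6] − [1].
The resulting 8×24 matrix has rank 7, and its Smith normal form has invariant factors (1,1,1,1,1,1,1).

∂_2: C_2 → C_1 maps a triangle to the signed sum of its edges. For instance
  ∂[3,4,7] = [4,7] − [3,7] + [3,4],
  ∂[2,5,7] = [5,7] − [2,7] + [2,5].
The 24×16 boundary matrix has rank 15 and Smith normal form diag(1,1,1,1,1,1,1,1,1,1,1,1,1,1,1).

Now H_k = ker ∂_k / im ∂_{k+1}, so:

  H_0: rank C_0 − rank ∂_1 = 8 − 7 = 1, and the invariant factors of ∂_1 are all 1, so H_0 ≅ Z.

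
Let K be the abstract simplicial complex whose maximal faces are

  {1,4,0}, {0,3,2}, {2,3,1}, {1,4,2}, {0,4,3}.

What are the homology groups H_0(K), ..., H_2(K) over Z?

H_0 = Z,  H_1 = Z,  H_2 = 0.

Order the vertices as 0 < 1 < 2 < 3 < 4. Listing each simplex with vertices in this order, K has dimension 2 with simplices:

  0-simplices (5): [0], [1], [2], [3], [4]
  1-simplices (10): [0,1], [0,2], [0,3], [0,4], [1,2], [1,3], [1,4], [2,3], [2,4], [3,4]
  2-simplices (5): [0,1,4], [0,2,3], [0,3,4], [1,2,3], [1,2,4]

so the chain groups are C_0 ≅ Z^5, C_1 ≅ Z^10, C_2 ≅ Z^5.

Boundary ∂_1: C_1 → C_0 is given by ∂[p,q] = [q] − [p].
The 5×10 boundary matrix has rank 4 and Smith normal form diag(1,1,1,1).

Boundary ∂_2: C_2 → C_1 acts by ∂[p,q,r] = [q,r] − [p,r] + [p,q]. For instance
  ∂[1,2,4] = [2,4] − [1,4] + [1,2],
  ∂[0,1,4] = [1,4] − [0,4] + [0,1].
This gives a 10×5 integer matrix of rank 5; reducing to Smith normal form yields diagonal entries (1,1,1,1,1).

Reading off H_k = ker ∂_k / im ∂_{k+1}:

  H_0: rank C_0 − rank ∂_1 = 5 − 4 = 1, and the invariant factors of ∂_1 are all 1, so H_0 ≅ Z.
  H_1: rank ker ∂_1 − rank ∂_2 = (10 − 4) − 5 = 1, and the invariant factors of ∂_2 are all 1, so H_1 ≅ Z.
  H_2: rank ker ∂_2 − rank ∂_3 = (5 − 5) − 0 = 0, and there is no ∂_3, so H_2 ≅ 0.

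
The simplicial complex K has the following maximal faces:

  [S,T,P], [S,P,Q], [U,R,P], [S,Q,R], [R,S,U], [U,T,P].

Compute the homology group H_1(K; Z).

H_1 ≅ Z.

Fix the vertex order P < Q < R < S < T < U and write every simplex with vertices in increasing order. Then dim K = 2 and the simplices of K are:

  0-simplices (6): P, Q, R, S, T, U
  1-simplices (12): PQ, PR, PS, PT, PU, QR, QS, RS, RU, ST, SU, TU
  2-simplices (6): PQS, PRU, PST, PTU, QRS, RSU

Hence C_0 ≅ Z^6, C_1 ≅ Z^12, C_2 ≅ Z^6.

Boundary ∂_1: C_1 → C_0 maps an edge to its endpoints' difference, ∂[p,q] = q − p.
This gives a 6×12 integer matrix of rank 5; reducing to Smith normal form yields diagonal entries (1,1,1,1,1).

∂_2: C_2 → C_1 sends each 2-simplex [p,q,r] to [q,r] − [p,r] + [p,q]. For instance
  ∂RSU = SU − RU + RS,
  ∂PST = ST − PT + PS.
The 12×6 boundary matrix has rank 6 and Smith normal form diag(1,1,1,1,1,1).

Reading off H_k = ker ∂_k / im ∂_{k+1}:

  H_1: rank ker ∂_1 − rank ∂_2 = (12 − 5) − 6 = 1, and the invariant factors of ∂_2 are all 1, so H_1 = Z.

(K is a triangulation of the cylinder S^1 x I.)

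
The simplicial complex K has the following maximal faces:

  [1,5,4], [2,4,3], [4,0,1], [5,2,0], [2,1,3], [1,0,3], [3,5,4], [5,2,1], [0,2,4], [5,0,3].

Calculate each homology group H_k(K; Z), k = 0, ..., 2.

We work with the vertex ordering 0 < 1 < 2 < 3 < 4 < 5. The simplices of K, each written with vertices in increasing order, are:

  0-simplices (6): [0], [1], [2], [3], [4], [5]
  1-simplices (15): [0,1], [0,2], [0,3], [0,4], [0,5], [1,2], [1,3], [1,4], [1,5], [2,3], [2,4], [2,5], [3,4], [3,5], [4,5]
  2-simplices (10): [0,1,3], [0,1,4], [0,2,4], [0,2,5], [0,3,5], [1,2,3], [1,2,5], [1,4,5], [2,3,4], [3,4,5]

so the chain groups are C_0 ≅ Z^6, C_1 ≅ Z^15, C_2 ≅ Z^10.

∂_1: C_1 → C_0 maps an edge to its endpoints' difference, ∂[p,q] = q − p. For instance
  ∂[2,4] = [4] − [2].
As a 6×15 matrix over Z this has rank 5, with invariant factors (1,1,1,1,1).

∂_2: C_2 → C_1 maps a triangle to the signed sum of its edges. For instance
  ∂[0,1,3] = [1,3] − [0,3] + [0,1],
  ∂[1,2,3] = [2,3] − [1,3] + [1,2].
The resulting 15×10 matrix has rank 10, and its Smith normal form has invariant factors (1,1,1,1,1,1,1,1,1,2).

Computing H_k = (kernel of ∂_k) / (image of ∂_{k+1}):

  H_0: rank C_0 − rank ∂_1 = 6 − 5 = 1, and the invariant factors of ∂_1 are all 1, so H_0 = Z.
  H_1: rank ker ∂_1 − rank ∂_2 = (15 − 5) − 10 = 0, and ∂_2 has invariant factor 2 > 1, so H_1 = Z/2.
  H_2: rank ker ∂_2 − rank ∂_3 = (10 − 10) − 0 = 0, and there is no ∂_3, so H_2 = 0.

As a check, the Euler characteristic is 6 − 15 + 10 = 1, which agrees with 1 − 0 + 0 = 1.

H_0 = Z,  H_1 = Z/2,  H_2 = 0.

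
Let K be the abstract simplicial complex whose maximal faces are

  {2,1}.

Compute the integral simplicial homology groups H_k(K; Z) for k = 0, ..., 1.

H_0 = Z,  H_1 = 0.

Take the total order 1 < 2 on the vertex set. Then K (dimension 1) consists of the simplices:

  0-simplices (2): [1], [2]
  1-simplices (1): [1,2]

Hence C_0 ≅ Z^2, C_1 ≅ Z^1.

Boundary ∂_1: C_1 → C_0 sends each edge [p,q] (with p < q) to q − p. For instance
  ∂[1,2] = [2] − [1].
As a 2×1 matrix over Z this has rank 1, with invariant factors (1).

Now H_k = ker ∂_k / im ∂_{k+1}, so:

  H_0: rank C_0 − rank ∂_1 = 2 − 1 = 1, and the invariant factors of ∂_1 are all 1, so H_0 ≅ Z.
  H_1: rank ker ∂_1 − rank ∂_2 = (1 − 1) − 0 = 0, and there is no ∂_2, so H_1 ≅ 0.

As a check, the Euler characteristic is 2 − 1 = 1, which agrees with 1 − 0 = 1.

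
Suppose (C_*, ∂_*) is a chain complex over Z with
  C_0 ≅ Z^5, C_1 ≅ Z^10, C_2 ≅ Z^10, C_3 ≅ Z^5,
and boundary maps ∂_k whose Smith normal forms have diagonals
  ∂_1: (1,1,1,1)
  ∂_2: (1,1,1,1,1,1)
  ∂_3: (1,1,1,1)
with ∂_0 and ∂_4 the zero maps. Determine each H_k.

H_0: b_0 = 5 − 0 − 4 = 1; torsion from ∂_1 factors > 1: none. So H_0 = Z.
H_1: b_1 = 10 − 4 − 6 = 0; torsion from ∂_2 factors > 1: none. So H_1 = 0.
H_2: b_2 = 10 − 6 − 4 = 0; torsion from ∂_3 factors > 1: none. So H_2 = 0.
H_3: b_3 = 5 − 4 − 0 = 1; torsion from ∂_4 factors > 1: none. So H_3 = Z.

H_0 = Z,  H_1 = 0,  H_2 = 0,  H_3 = Z.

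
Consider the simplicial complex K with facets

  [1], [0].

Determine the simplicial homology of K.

H_0 ≅ Z^2.

Fix the vertex order 0 < 1 and write every simplex with vertices in increasing order. Then dim K = 0 and the simplices of K are:

  0-simplices (2): [0], [1]

so the chain groups are C_0 ≅ Z^2.

Reading off H_k = ker ∂_k / im ∂_{k+1}:

  H_0: rank C_0 − rank ∂_1 = 2 − 0 = 2, and there is no ∂_1, so H_0 ≅ Z^2.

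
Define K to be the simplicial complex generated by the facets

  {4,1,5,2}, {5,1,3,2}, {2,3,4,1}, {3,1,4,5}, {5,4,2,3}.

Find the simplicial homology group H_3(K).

Take the total order 1 < 2 < 3 < 4 < 5 on the vertex set. Then K (dimension 3) consists of the simplices:

  0-simplices (5): [1], [2], [3], [4], [5]
  1-simplices (10): [1,2], [1,3], [1,4], [1,5], [2,3], [2,4], [2,5], [3,4], [3,5], [4,5]
  2-simplices (10): [1,2,3], [1,2,4], [1,2,5], [1,3,4], [1,3,5], [1,4,5], [2,3,4], [2,3,5], [2,4,5], [3,4,5]
  3-simplices (5): [1,2,3,4], [1,2,3,5], [1,2,4,5], [1,3,4,5], [2,3,4,5]

so the chain groups are C_0 ≅ Z^5, C_1 ≅ Z^10, C_2 ≅ Z^10, C_3 ≅ Z^5.

∂_1: C_1 → C_0 maps an edge to its endpoints' difference, ∂[p,q] = q − p. For instance
  ∂[2,3] = [3] − [2].
This gives a 5×10 integer matrix of rank 4; reducing to Smith normal form yields diagonal entries (1,1,1,1).

∂_2: C_2 → C_1 sends each 2-simplex [p,q,r] to [q,r] − [p,r] + [p,q]. For instance
  ∂[1,2,5] = [2,5] − [1,5] + [1,2],
  ∂[2,3,4] = [3,4] − [2,4] + [2,3].
The 10×10 boundary matrix has rank 6 and Smith normal form diag(1,1,1,1,1,1).

Boundary ∂_3: C_3 → C_2 sends each 3-simplex σ to the alternating sum Σ_i (−1)^i (σ with its i-th vertex removed). For instance
  ∂[1,2,3,5] = [2,3,5] − [1,3,5] + [1,2,5] − [1,2,3],
  ∂[2,3,4,5] = [3,4,5] − [2,4,5] + [2,3,5] − [2,3,4].
The resulting 10×5 matrix has rank 4, and its Smith normal form has invariant factors (1,1,1,1).

Now H_k = ker ∂_k / im ∂_{k+1}, so:

  H_3: rank ker ∂_3 − rank ∂_4 = (5 − 4) − 0 = 1, and there is no ∂_4, so H_3 = Z.

H_3 ≅ Z.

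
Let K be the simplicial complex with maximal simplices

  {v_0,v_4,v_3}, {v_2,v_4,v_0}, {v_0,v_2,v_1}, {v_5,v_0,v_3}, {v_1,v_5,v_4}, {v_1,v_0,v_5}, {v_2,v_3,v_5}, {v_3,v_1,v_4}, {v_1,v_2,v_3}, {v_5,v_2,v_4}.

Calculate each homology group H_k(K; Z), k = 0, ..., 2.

H_0 ≅ Z,  H_1 ≅ Z/2,  H_2 = 0.

K has 6 vertices, 15 edges, 10 triangles.
rank ∂_0 = 0, rank ∂_1 = 5 ⇒ b_0 = 6 − 0 − 5 = 1; all invariant factors of ∂_1 are 1 so no torsion. So H_0 = Z.
rank ∂_1 = 5, rank ∂_2 = 10 ⇒ b_1 = 15 − 5 − 10 = 0; ∂_2 has invariant factor(s) [2] giving torsion. So H_1 = Z/2.
rank ∂_2 = 10, rank ∂_3 = 0 ⇒ b_2 = 10 − 10 − 0 = 0. So H_2 = 0.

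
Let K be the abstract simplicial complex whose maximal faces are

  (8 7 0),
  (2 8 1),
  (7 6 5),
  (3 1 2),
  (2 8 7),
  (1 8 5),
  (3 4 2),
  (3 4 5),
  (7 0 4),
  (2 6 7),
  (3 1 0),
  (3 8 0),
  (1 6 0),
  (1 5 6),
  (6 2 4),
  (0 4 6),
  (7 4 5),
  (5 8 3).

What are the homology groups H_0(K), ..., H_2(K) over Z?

Take the total order 0 < 1 < 2 < 3 < 4 < 5 < 6 < 7 < 8 on the vertex set. Then K (dimension 2) consists of the simplices:

  0-simplices (9): [0], [1], [2], [3], [4], [5], [6], [7], [8]
  1-simplices (27): (27 of them)
  2-simplices (18): [0,1,3], [0,1,6], [0,3,8], [0,4,6], [0,4,7], [0,7,8], [1,2,3], [1,2,8], [1,5,6], [1,5,8], [2,3,4], [2,4,6], [2,6,7], [2,7,8], [3,4,5], [3,5,8], [4,5,7], [5,6,7]

giving chain groups C_0 ≅ Z^9, C_1 ≅ Z^27, C_2 ≅ Z^18.

The boundary map ∂_1: C_1 → C_0 sends each edge [p,q] (with p < q) to q − p.
The 9×27 boundary matrix has rank 8 and Smith normal form diag(1,1,1,1,1,1,1,1).

Boundary ∂_2: C_2 → C_1 sends each 2-simplex [p,q,r] to [q,r] − [p,r] + [p,q]. For instance
  ∂[2,4,6] = [4,6] − [2,6] + [2,4],
  ∂[5,6,7] = [6,7] − [5,7] + [5,6].
The resulting 27×18 matrix has rank 18, and its Smith normal form has invariant factors (1,1,1,1,1,1,1,1,1,1,1,1,1,1,1,1,1,2).

Reading off H_k = ker ∂_k / im ∂_{k+1}:

  H_0: rank C_0 − rank ∂_1 = 9 − 8 = 1, and the invariant factors of ∂_1 are all 1, so H_0 ≅ Z.
  H_1: rank ker ∂_1 − rank ∂_2 = (27 − 8) − 18 = 1, and ∂_2 has invariant factor 2 > 1, so H_1 ≅ Z ⊕ Z/2.
  H_2: rank ker ∂_2 − rank ∂_3 = (18 − 18) − 0 = 0, and there is no ∂_3, so H_2 ≅ 0.

H_0 = Z,  H_1 = Z ⊕ Z/2,  H_2 = 0.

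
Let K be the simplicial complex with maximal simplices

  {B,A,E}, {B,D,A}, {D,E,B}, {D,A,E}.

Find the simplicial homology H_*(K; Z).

H_0 = Z,  H_1 = 0,  H_2 = Z.

Order the vertices as A < B < D < E. Listing each simplex with vertices in this order, K has dimension 2 with simplices:

  0-simplices (4): A, B, D, E
  1-simplices (6): AB, AD, AE, BD, BE, DE
  2-simplices (4): ABD, ABE, ADE, BDE

so the chain groups are C_0 ≅ Z^4, C_1 ≅ Z^6, C_2 ≅ Z^4.

The boundary map ∂_1: C_1 → C_0 sends each edge [p,q] (with p < q) to q − p.
The resulting 4×6 matrix has rank 3, and its Smith normal form has invariant factors (1,1,1).

∂_2: C_2 → C_1 sends each 2-simplex [p,q,r] to [q,r] − [p,r] + [p,q]. For instance
  ∂BDE = DE − BE + BD,
  ∂ABE = BE − AE + AB.
The 6×4 boundary matrix has rank 3 and Smith normal form diag(1,1,1).

Reading off H_k = ker ∂_k / im ∂_{k+1}:

  H_0: rank C_0 − rank ∂_1 = 4 − 3 = 1, and the invariant factors of ∂_1 are all 1, so H_0 ≅ Z.
  H_1: rank ker ∂_1 − rank ∂_2 = (6 − 3) − 3 = 0, and the invariant factors of ∂_2 are all 1, so H_1 ≅ 0.
  H_2: rank ker ∂_2 − rank ∂_3 = (4 − 3) − 0 = 1, and there is no ∂_3, so H_2 ≅ Z.

As a check, the Euler characteristic is 4 − 6 + 4 = 2, which agrees with 1 − 0 + 1 = 2.
(K is a triangulation of the 2-sphere S^2.)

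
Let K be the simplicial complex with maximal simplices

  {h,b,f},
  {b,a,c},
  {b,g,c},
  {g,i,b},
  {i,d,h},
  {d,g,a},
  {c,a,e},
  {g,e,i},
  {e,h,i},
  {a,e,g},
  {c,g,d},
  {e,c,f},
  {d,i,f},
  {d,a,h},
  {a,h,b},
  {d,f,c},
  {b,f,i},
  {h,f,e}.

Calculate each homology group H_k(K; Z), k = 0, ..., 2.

Fix the vertex order a < b < c < d < e < f < g < h < i and write every simplex with vertices in increasing order. Then dim K = 2 and the simplices of K are:

  0-simplices (9): a, b, c, d, e, f, g, h, i
  1-simplices (27): ab, ac, ad, ae, ag, ah, bc, bf, bg, bh, bi, cd, ce, cf, cg, df, dg, dh, di, ef, eg, eh, ei, fh, fi, gi, hi
  2-simplices (18): abc, abh, ace, adg, adh, aeg, bcg, bfh, bfi, bgi, cdf, cdg, cef, dfi, dhi, efh, egi, ehi

giving chain groups C_0 ≅ Z^9, C_1 ≅ Z^27, C_2 ≅ Z^18.

∂_1: C_1 → C_0 maps an edge to its endpoints' difference, ∂[p,q] = q − p. For instance
  ∂bg = g − b.
As a 9×27 matrix over Z this has rank 8, with invariant factors (1,1,1,1,1,1,1,1).

Boundary ∂_2: C_2 → C_1 acts by ∂[p,q,r] = [q,r] − [p,r] + [p,q]. For instance
  ∂ace = ce − ae + ac,
  ∂bfi = fi − bi + bf.
The 27×18 boundary matrix has rank 18 and Smith normal form diag(1,1,1,1,1,1,1,1,1,1,1,1,1,1,1,1,1,2).

From H_k ≅ ker(∂_k) / im(∂_{k+1}) we obtain:

  H_0: rank C_0 − rank ∂_1 = 9 − 8 = 1, and the invariant factors of ∂_1 are all 1, so H_0 ≅ Z.
  H_1: rank ker ∂_1 − rank ∂_2 = (27 − 8) − 18 = 1, and ∂_2 has invariant factor 2 > 1, so H_1 ≅ Z ⊕ Z/2.
  H_2: rank ker ∂_2 − rank ∂_3 = (18 − 18) − 0 = 0, and there is no ∂_3, so H_2 ≅ 0.

As a check, the Euler characteristic is 9 − 27 + 18 = 0, which agrees with 1 − 1 + 0 = 0.
(K is a triangulation of the Klein bottle.)

H_0 ≅ Z,  H_1 ≅ Z ⊕ Z/2,  H_2 = 0.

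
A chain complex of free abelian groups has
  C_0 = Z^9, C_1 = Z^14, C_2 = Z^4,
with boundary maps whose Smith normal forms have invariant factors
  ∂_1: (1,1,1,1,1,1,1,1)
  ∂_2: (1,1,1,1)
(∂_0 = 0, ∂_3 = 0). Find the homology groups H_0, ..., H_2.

H_0: b_0 = 9 − 0 − 8 = 1; torsion from ∂_1 factors > 1: none. So H_0 ≅ Z.
H_1: b_1 = 14 − 8 − 4 = 2; torsion from ∂_2 factors > 1: none. So H_1 ≅ Z^2.
H_2: b_2 = 4 − 4 − 0 = 0; torsion from ∂_3 factors > 1: none. So H_2 ≅ 0.

H_0 ≅ Z,  H_1 ≅ Z^2,  H_2 = 0.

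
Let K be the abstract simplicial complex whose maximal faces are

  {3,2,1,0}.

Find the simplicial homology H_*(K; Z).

H_0 ≅ Z,  H_1 = 0,  H_2 = 0,  H_3 = 0.

Take the total order 0 < 1 < 2 < 3 on the vertex set. Then K (dimension 3) consists of the simplices:

  0-simplices (4): [0], [1], [2], [3]
  1-simplices (6): [0,1], [0,2], [0,3], [1,2], [1,3], [2,3]
  2-simplices (4): [0,1,2], [0,1,3], [0,2,3], [1,2,3]
  3-simplices (1): [0,1,2,3]

giving chain groups C_0 ≅ Z^4, C_1 ≅ Z^6, C_2 ≅ Z^4, C_3 ≅ Z^1.

Boundary ∂_1: C_1 → C_0 maps an edge to its endpoints' difference, ∂[p,q] = q − p. For instance
  ∂[2,3] = [3] − [2].
This gives a 4×6 integer matrix of rank 3; reducing to Smith normal form yields diagonal entries (1,1,1).

Boundary ∂_2: C_2 → C_1 maps a triangle to the signed sum of its edges. For instance
  ∂[0,1,3] = [1,3] − [0,3] + [0,1],
  ∂[0,1,2] = [1,2] − [0,2] + [0,1].
The 6×4 boundary matrix has rank 3 and Smith normal form diag(1,1,1).

The boundary map ∂_3: C_3 → C_2 sends each 3-simplex σ to the alternating sum Σ_i (−1)^i (σ with its i-th vertex removed). For instance
  ∂[0,1,2,3] = [1,2,3] − [0,2,3] + [0,1,3] − [0,1,2].
As a 4×1 matrix over Z this has rank 1, with invariant factors (1).

Computing H_k = (kernel of ∂_k) / (image of ∂_{k+1}):

  H_0: rank C_0 − rank ∂_1 = 4 − 3 = 1, and the invariant factors of ∂_1 are all 1, so H_0 = Z.
  H_1: rank ker ∂_1 − rank ∂_2 = (6 − 3) − 3 = 0, and the invariant factors of ∂_2 are all 1, so H_1 = 0.
  H_2: rank ker ∂_2 − rank ∂_3 = (4 − 3) − 1 = 0, and the invariant factors of ∂_3 are all 1, so H_2 = 0.
  H_3: rank ker ∂_3 − rank ∂_4 = (1 − 1) − 0 = 0, and there is no ∂_4, so H_3 = 0.

(K is a triangulation of the 3-simplex.)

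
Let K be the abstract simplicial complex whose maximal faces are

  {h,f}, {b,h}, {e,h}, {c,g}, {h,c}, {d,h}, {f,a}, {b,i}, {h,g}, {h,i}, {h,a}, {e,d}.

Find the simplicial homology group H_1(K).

H_1 ≅ Z^4.

Order the vertices as a < b < c < d < e < f < g < h < i. Listing each simplex with vertices in this order, K has dimension 1 with simplices:

  0-simplices (9): a, b, c, d, e, f, g, h, i
  1-simplices (12): af, ah, bh, bi, cg, ch, de, dh, eh, fh, gh, hi

Hence C_0 ≅ Z^9, C_1 ≅ Z^12.

Boundary ∂_1: C_1 → C_0 maps an edge to its endpoints' difference, ∂[p,q] = q − p. For instance
  ∂hi = i − h.
As a 9×12 matrix over Z this has rank 8, with invariant factors (1,1,1,1,1,1,1,1).

Computing H_k = (kernel of ∂_k) / (image of ∂_{k+1}):

  H_1: rank ker ∂_1 − rank ∂_2 = (12 − 8) − 0 = 4, and there is no ∂_2, so H_1 = Z^4.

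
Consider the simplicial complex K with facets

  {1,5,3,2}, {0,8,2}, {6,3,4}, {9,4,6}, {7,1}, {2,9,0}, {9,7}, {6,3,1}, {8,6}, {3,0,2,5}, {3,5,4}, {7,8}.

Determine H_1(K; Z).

H_1 ≅ Z^4.

Take the total order 0 < 1 < 2 < 3 < 4 < 5 < 6 < 7 < 8 < 9 on the vertex set. Then K (dimension 3) consists of the simplices:

  0-simplices (10): [0], [1], [2], [3], [4], [5], [6], [7], [8], [9]
  1-simplices (24): (24 of them)
  2-simplices (13): [0,2,3], [0,2,5], [0,2,8], [0,2,9], [0,3,5], [1,2,3], [1,2,5], [1,3,5], [1,3,6], [2,3,5], [3,4,5], [3,4,6], [4,6,9]
  3-simplices (2): [0,2,3,5], [1,2,3,5]

giving chain groups C_0 ≅ Z^10, C_1 ≅ Z^24, C_2 ≅ Z^13, C_3 ≅ Z^2.

∂_1: C_1 → C_0 sends each edge [p,q] (with p < q) to q − p. For instance
  ∂[0,2] = [2] − [0].
The 10×24 boundary matrix has rank 9 and Smith normal form diag(1,1,1,1,1,1,1,1,1).

Boundary ∂_2: C_2 → C_1 maps a triangle to the signed sum of its edges. For instance
  ∂[0,2,8] = [2,8] − [0,8] + [0,2],
  ∂[0,3,5] = [3,5] − [0,5] + [0,3].
This gives a 24×13 integer matrix of rank 11; reducing to Smith normal form yields diagonal entries (1,1,1,1,1,1,1,1,1,1,1).

The boundary map ∂_3: C_3 → C_2 sends each 3-simplex σ to the alternating sum Σ_i (−1)^i (σ with its i-th vertex removed). For instance
  ∂[1,2,3,5] = [2,3,5] − [1,3,5] + [1,2,5] − [1,2,3],
  ∂[0,2,3,5] = [2,3,5] − [0,3,5] + [0,2,5] − [0,2,3].
As a 13×2 matrix over Z this has rank 2, with invariant factors (1,1).

Now H_k = ker ∂_k / im ∂_{k+1}, so:

  H_1: rank ker ∂_1 − rank ∂_2 = (24 − 9) − 11 = 4, and the invariant factors of ∂_2 are all 1, so H_1 = Z^4.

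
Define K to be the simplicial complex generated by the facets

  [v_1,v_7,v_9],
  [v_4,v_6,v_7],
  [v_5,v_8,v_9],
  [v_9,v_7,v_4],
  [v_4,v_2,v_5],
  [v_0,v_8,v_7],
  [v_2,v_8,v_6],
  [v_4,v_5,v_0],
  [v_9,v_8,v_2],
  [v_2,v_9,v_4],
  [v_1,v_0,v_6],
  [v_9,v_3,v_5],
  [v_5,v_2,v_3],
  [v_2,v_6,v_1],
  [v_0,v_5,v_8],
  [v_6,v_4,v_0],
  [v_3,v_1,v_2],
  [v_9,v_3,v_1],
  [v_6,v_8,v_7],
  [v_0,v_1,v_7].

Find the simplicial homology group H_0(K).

K has 10 vertices, 30 edges, 20 triangles.
rank ∂_0 = 0, rank ∂_1 = 9 ⇒ b_0 = 10 − 0 − 9 = 1; all invariant factors of ∂_1 are 1 so no torsion. So H_0 = Z.

H_0 = Z.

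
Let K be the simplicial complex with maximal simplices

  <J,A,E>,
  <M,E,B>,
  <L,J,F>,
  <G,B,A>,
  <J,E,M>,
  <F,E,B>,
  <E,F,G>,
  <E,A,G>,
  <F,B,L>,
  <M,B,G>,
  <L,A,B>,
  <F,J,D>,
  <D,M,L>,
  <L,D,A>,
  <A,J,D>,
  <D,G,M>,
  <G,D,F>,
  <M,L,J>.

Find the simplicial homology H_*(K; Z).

Take the total order A < B < D < E < F < G < J < L < M on the vertex set. Then K (dimension 2) consists of the simplices:

  0-simplices (9): A, B, D, E, F, G, J, L, M
  1-simplices (27): AB, AD, AE, AG, AJ, AL, BE, BF, BG, BL, BM, DF, DG, DJ, DL, DM, EF, EG, EJ, EM, FG, FJ, FL, GM, JL, JM, LM
  2-simplices (18): ABG, ABL, ADJ, ADL, AEG, AEJ, BEF, BEM, BFL, BGM, DFG, DFJ, DGM, DLM, EFG, EJM, FJL, JLM

giving chain groups C_0 ≅ Z^9, C_1 ≅ Z^27, C_2 ≅ Z^18.

The boundary map ∂_1: C_1 → C_0 sends each edge [p,q] (with p < q) to q − p.
This gives a 9×27 integer matrix of rank 8; reducing to Smith normal form yields diagonal entries (1,1,1,1,1,1,1,1).

Boundary ∂_2: C_2 → C_1 maps a triangle to the signed sum of its edges. For instance
  ∂DFJ = FJ − DJ + DF,
  ∂DFG = FG − DG + DF.
This gives a 27×18 integer matrix of rank 18; reducing to Smith normal form yields diagonal entries (1,1,1,1,1,1,1,1,1,1,1,1,1,1,1,1,1,2).

Now H_k = ker ∂_k / im ∂_{k+1}, so:

  H_0: rank C_0 − rank ∂_1 = 9 − 8 = 1, and the invariant factors of ∂_1 are all 1, so H_0 = Z.
  H_1: rank ker ∂_1 − rank ∂_2 = (27 − 8) − 18 = 1, and ∂_2 has invariant factor 2 > 1, so H_1 = Z ⊕ Z/2Z.
  H_2: rank ker ∂_2 − rank ∂_3 = (18 − 18) − 0 = 0, and there is no ∂_3, so H_2 = 0.

As a check, the Euler characteristic is 9 − 27 + 18 = 0, which agrees with 1 − 1 + 0 = 0.
(K is a triangulation of the Klein bottle.)

H_0 ≅ Z,  H_1 ≅ Z ⊕ Z/2Z,  H_2 = 0.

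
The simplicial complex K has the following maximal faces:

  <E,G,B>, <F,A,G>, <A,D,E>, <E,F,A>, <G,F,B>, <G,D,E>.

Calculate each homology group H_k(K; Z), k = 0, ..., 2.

H_0 ≅ Z,  H_1 ≅ Z,  H_2 = 0.

Fix the vertex order A < B < D < E < F < G and write every simplex with vertices in increasing order. Then dim K = 2 and the simplices of K are:

  0-simplices (6): A, B, D, E, F, G
  1-simplices (12): AD, AE, AF, AG, BE, BF, BG, DE, DG, EF, EG, FG
  2-simplices (6): ADE, AEF, AFG, BEG, BFG, DEG

giving chain groups C_0 ≅ Z^6, C_1 ≅ Z^12, C_2 ≅ Z^6.

The boundary map ∂_1: C_1 → C_0 sends each edge [p,q] (with p < q) to q − p.
The 6×12 boundary matrix has rank 5 and Smith normal form diag(1,1,1,1,1).

Boundary ∂_2: C_2 → C_1 acts by ∂[p,q,r] = [q,r] − [p,r] + [p,q]. For instance
  ∂BFG = FG − BG + BF,
  ∂ADE = DE − AE + AD.
As a 12×6 matrix over Z this has rank 6, with invariant factors (1,1,1,1,1,1).

Now H_k = ker ∂_k / im ∂_{k+1}, so:

  H_0: rank C_0 − rank ∂_1 = 6 − 5 = 1, and the invariant factors of ∂_1 are all 1, so H_0 = Z.
  H_1: rank ker ∂_1 − rank ∂_2 = (12 − 5) − 6 = 1, and the invariant factors of ∂_2 are all 1, so H_1 = Z.
  H_2: rank ker ∂_2 − rank ∂_3 = (6 − 6) − 0 = 0, and there is no ∂_3, so H_2 = 0.

(K is a triangulation of the cylinder S^1 x I.)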